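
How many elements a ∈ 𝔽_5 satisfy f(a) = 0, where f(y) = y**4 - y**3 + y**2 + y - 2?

Evaluate at each of the 5 elements of 𝔽_5:
f(0) = 3; f(1) = 0 → root; f(2) = 2; f(3) = 4; f(4) = 0 → root.
Roots: {1, 4}.

2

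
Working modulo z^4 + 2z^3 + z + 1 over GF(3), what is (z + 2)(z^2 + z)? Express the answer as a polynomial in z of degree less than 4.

Multiply in GF(3)[z]: (z + 2)·(z^2 + z) = z^3 + 2z.
Reduced: z^3 + 2z.

z^3 + 2z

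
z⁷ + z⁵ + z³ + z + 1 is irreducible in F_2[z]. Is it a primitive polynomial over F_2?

Write f(z) = z⁷ + z⁵ + z³ + z + 1.
|GF(2^7)^×| = 2^7 − 1 = 127. Prime factorization: 127 = 127.
f is primitive ⇔ z has order 127 in GF(2)[z]/(f), i.e. z^(127/q) ≠ 1 for each prime q | 127.
z^(1) mod f = z.
None equal 1, so z has full order 127; f is primitive.

Yes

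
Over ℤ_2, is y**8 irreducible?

No

Write P(y) = y**8.
Check for roots in ℤ_2: P(0) = 0 → root; P(1) = 1.
P(0) = 0, so (y) divides P(y); P is reducible.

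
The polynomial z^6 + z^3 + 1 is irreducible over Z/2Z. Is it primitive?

No

Write f(z) = z^6 + z^3 + 1.
|GF(2^6)^×| = 2^6 − 1 = 63. Prime factorization: 63 = 3^2·7.
f is primitive ⇔ z has order 63 in GF(2)[z]/(f), i.e. z^(63/q) ≠ 1 for each prime q | 63.
z^(21) mod f = z^3.
z^(9) mod f = 1
Since z^(9) = 1, the order of z divides 9 < 63; not primitive.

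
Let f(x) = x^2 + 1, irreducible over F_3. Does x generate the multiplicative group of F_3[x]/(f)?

|GF(3^2)^×| = 3^2 − 1 = 8. Prime factorization: 8 = 2^3.
f is primitive ⇔ x has order 8 in GF(3)[x]/(f), i.e. x^(8/q) ≠ 1 for each prime q | 8.
x^(4) mod f = 1
Since x^(4) = 1, the order of x divides 4 < 8; not primitive.

No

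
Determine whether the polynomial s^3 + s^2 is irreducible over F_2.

No

Write m(s) = s^3 + s^2.
Check for roots in F_2: m(0) = 0 → root; m(1) = 0 → root.
m(0) = 0, so (s) divides m(s); m is reducible.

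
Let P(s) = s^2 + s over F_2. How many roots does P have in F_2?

Evaluate at each of the 2 elements of F_2:
P(0) = 0 → root; P(1) = 0 → root.
Roots: {0, 1}.

2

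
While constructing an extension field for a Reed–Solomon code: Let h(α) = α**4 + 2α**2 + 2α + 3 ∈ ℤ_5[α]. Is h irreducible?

Yes

Check for roots in ℤ_5: h(0) = 3; h(1) = 3; h(2) = 1; h(3) = 3; h(4) = 4.
No roots, so no linear factors.
Degree-2 irreducible divisors: test the 10 monic irreducibles of degree 2 over GF(5).
None of them divide h (all give nonzero remainder).
No irreducible factor of degree ≤ 2 exists, so h is irreducible over GF(5).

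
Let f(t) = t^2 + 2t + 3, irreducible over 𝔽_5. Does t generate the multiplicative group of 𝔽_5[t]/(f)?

Yes

|GF(5^2)^×| = 5^2 − 1 = 24. Prime factorization: 24 = 2^3·3.
f is primitive ⇔ t has order 24 in GF(5)[t]/(f), i.e. t^(24/q) ≠ 1 for each prime q | 24.
t^(12) mod f = 4.
t^(8) mod f = 4t + 1.
None equal 1, so t has full order 24; f is primitive.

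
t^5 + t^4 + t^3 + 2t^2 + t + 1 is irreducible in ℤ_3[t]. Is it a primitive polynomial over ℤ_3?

Write f(t) = t^5 + t^4 + t^3 + 2t^2 + t + 1.
|GF(3^5)^×| = 3^5 − 1 = 242. Prime factorization: 242 = 2·11^2.
f is primitive ⇔ t has order 242 in GF(3)[t]/(f), i.e. t^(242/q) ≠ 1 for each prime q | 242.
t^(121) mod f = 2.
t^(22) mod f = t^4 + 2t^2 + t + 1.
None equal 1, so t has full order 242; f is primitive.

Yes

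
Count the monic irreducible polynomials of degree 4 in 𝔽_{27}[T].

132678

Gauss's count: N_{27}(4) = (1/4) Σ_{d|4} μ(4/d)·27^d.
Divisors of 4: 1, 2, 4; μ(4/d) for each: 0, -1, 1.
Σ = − 27^2 + 27^4 = 530712.
N = 530712/4 = 132678.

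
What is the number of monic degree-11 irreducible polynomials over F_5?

4438920

Gauss's count: N_{5}(11) = (1/11) Σ_{d|11} μ(11/d)·5^d.
Divisors of 11: 1, 11; μ(11/d) for each: -1, 1.
Σ = − 5^1 + 5^11 = 48828120.
N = 48828120/11 = 4438920.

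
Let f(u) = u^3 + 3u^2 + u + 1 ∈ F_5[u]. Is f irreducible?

Yes

Check for roots in F_5: f(0) = 1; f(1) = 1; f(2) = 3; f(3) = 3; f(4) = 2.
No roots. A degree-3 polynomial over a field with no linear factor is irreducible.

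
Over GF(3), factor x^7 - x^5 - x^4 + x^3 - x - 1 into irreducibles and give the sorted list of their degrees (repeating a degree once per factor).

2, 2, 3

Write h(x) = x^7 - x^5 - x^4 + x^3 - x - 1.
Roots in GF(3): h(0) = 2; h(1) = 1; h(2) = 1.
Complete factorization: h(x) = (x^2 + x - 1)·(x^2 - x - 1)·(x^3 - x - 1).
Factor degrees with multiplicity: 2 + 2 + 3 = 7.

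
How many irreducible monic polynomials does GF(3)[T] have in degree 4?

By the necklace-counting formula, N_3(4) = (1/4) Σ_{d|4} μ(4/d)·3^d.
Divisors of 4: 1, 2, 4; μ(4/d) for each: 0, -1, 1.
Σ = − 3^2 + 3^4 = 72.
N = 72/4 = 18.

18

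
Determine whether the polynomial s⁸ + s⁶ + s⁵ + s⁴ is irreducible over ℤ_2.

Write P(s) = s⁸ + s⁶ + s⁵ + s⁴.
Check for roots in ℤ_2: P(0) = 0 → root; P(1) = 0 → root.
P(0) = 0, so (s) divides P(s); P is reducible.

No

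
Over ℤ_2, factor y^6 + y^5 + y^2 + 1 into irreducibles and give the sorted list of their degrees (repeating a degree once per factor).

Write g(y) = y^6 + y^5 + y^2 + 1.
Roots in ℤ_2: g(0) = 1; g(1) = 0 → root.
Linear factors from roots: (y + 1).
Complete factorization: g(y) = (y + 1)·(y^2 + y + 1)·(y^3 + y^2 + 1).
Factor degrees with multiplicity: 1 + 2 + 3 = 6.

1, 2, 3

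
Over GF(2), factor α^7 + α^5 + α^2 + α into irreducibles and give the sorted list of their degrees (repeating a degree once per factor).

1, 1, 2, 3

Write g(α) = α^7 + α^5 + α^2 + α.
Roots in GF(2): g(0) = 0 → root; g(1) = 0 → root.
Linear factors from roots: (α), (α + 1).
Complete factorization: g(α) = (α)·(α + 1)·(α^2 + α + 1)·(α^3 + α + 1).
Factor degrees with multiplicity: 1 + 1 + 2 + 3 = 7.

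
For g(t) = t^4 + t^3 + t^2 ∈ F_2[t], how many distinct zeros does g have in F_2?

Evaluate at each of the 2 elements of F_2:
g(0) = 0 → root; g(1) = 1.
Roots: {0}.

1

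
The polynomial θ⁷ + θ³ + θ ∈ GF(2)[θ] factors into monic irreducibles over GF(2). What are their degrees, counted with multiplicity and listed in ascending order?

Write f(θ) = θ⁷ + θ³ + θ.
Roots in GF(2): f(0) = 0 → root; f(1) = 1.
Linear factors from roots: (θ).
Complete factorization: f(θ) = (θ)·(θ³ + θ + 1)^2.
Factor degrees with multiplicity: 1 + 3 + 3 = 7.

1, 3, 3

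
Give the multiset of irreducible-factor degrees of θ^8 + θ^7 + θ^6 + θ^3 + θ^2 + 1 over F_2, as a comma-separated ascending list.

1, 1, 1, 1, 1, 3

Write f(θ) = θ^8 + θ^7 + θ^6 + θ^3 + θ^2 + 1.
Roots in F_2: f(0) = 1; f(1) = 0 → root.
Linear factors from roots: (θ + 1).
Complete factorization: f(θ) = (θ + 1)^5·(θ^3 + θ + 1).
Factor degrees with multiplicity: 1 + 1 + 1 + 1 + 1 + 3 = 8.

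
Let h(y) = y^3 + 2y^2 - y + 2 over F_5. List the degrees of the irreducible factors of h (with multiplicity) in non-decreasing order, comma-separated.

Roots in F_5: h(0) = 2; h(1) = 4; h(2) = 1; h(3) = 4; h(4) = 4.
Complete factorization: h(y) = (y^3 + 2y^2 - y + 2).
Factor degrees with multiplicity: 3 = 3.

3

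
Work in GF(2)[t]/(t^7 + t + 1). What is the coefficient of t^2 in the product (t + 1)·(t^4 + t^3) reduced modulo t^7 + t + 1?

Multiply in GF(2)[t]: (t + 1)·(t^4 + t^3) = t^5 + t^3.
Reduced: t^5 + t^3.

0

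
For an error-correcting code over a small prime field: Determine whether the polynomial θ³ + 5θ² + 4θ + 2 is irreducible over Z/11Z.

Write g(θ) = θ³ + 5θ² + 4θ + 2.
Check each element of Z/11Z for a root: g(0)=2, g(1)=1, g(2)=5, g(3)=9, g(4)=8, g(5)=8, g(6)=4, g(7)=2, g(8)=8, g(9)=6, g(10)=2.
No roots. A degree-3 polynomial over a field with no linear factor is irreducible.

Yes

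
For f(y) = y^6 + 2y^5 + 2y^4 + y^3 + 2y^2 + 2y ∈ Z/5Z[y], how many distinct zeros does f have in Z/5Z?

Evaluate at each of the 5 elements of Z/5Z:
f(0) = 0 → root; f(1) = 0 → root; f(2) = 0 → root; f(3) = 3; f(4) = 0 → root.
Roots: {0, 1, 2, 4}.

4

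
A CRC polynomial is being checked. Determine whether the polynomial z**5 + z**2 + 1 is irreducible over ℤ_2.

Yes

Write m(z) = z**5 + z**2 + 1.
Check for roots in ℤ_2: m(0) = 1; m(1) = 1.
No roots, so no linear factors.
Monic irreducibles of degree 2 over GF(2): z**2 + z + 1.
None of them divide m (all give nonzero remainder).
No irreducible factor of degree ≤ 2 exists, so m is irreducible over GF(2).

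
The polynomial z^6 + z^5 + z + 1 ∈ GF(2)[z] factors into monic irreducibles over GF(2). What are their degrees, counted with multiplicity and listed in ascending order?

Write g(z) = z^6 + z^5 + z + 1.
Roots in GF(2): g(0) = 1; g(1) = 0 → root.
Linear factors from roots: (z + 1).
Complete factorization: g(z) = (z + 1)^2·(z^4 + z^3 + z^2 + z + 1).
Factor degrees with multiplicity: 1 + 1 + 4 = 6.

1, 1, 4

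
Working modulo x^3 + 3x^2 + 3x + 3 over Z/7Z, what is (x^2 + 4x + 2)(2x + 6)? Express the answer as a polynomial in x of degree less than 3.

Multiply in Z/7Z[x]: (x^2 + 4x + 2)·(2x + 6) = 2x^3 + 5.
Reduce using x^3 ≡ 4x^2 + 4x + 4 (mod x^3 + 3x^2 + 3x + 3).
Reduced: x^2 + x + 6.

x^2 + x + 6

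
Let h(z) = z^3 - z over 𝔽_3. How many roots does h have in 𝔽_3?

3

Evaluate at each of the 3 elements of 𝔽_3:
h(0) = 0 → root; h(1) = 0 → root; h(2) = 0 → root.
Roots: {0, 1, 2}.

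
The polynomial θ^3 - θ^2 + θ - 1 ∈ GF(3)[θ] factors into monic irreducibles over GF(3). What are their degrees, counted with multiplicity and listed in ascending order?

Write g(θ) = θ^3 - θ^2 + θ - 1.
Roots in GF(3): g(0) = 2; g(1) = 0 → root; g(2) = 2.
Linear factors from roots: (θ - 1).
Complete factorization: g(θ) = (θ - 1)·(θ^2 + 1).
Factor degrees with multiplicity: 1 + 2 = 3.

1, 2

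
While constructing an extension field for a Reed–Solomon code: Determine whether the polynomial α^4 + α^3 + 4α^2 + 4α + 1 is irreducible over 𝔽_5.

Yes

Write f(α) = α^4 + α^3 + 4α^2 + 4α + 1.
Check for roots in 𝔽_5: f(0) = 1; f(1) = 1; f(2) = 4; f(3) = 2; f(4) = 1.
No roots, so no linear factors.
Degree-2 irreducible divisors: test the 10 monic irreducibles of degree 2 over GF(5).
None of them divide f (all give nonzero remainder).
No irreducible factor of degree ≤ 2 exists, so f is irreducible over GF(5).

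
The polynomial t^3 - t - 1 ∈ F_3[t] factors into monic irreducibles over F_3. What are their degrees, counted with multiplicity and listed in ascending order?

Write g(t) = t^3 - t - 1.
Roots in F_3: g(0) = 2; g(1) = 2; g(2) = 2.
Complete factorization: g(t) = (t^3 - t - 1).
Factor degrees with multiplicity: 3 = 3.

3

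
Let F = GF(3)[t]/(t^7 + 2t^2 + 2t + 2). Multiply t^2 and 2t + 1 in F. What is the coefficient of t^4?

0

Multiply in GF(3)[t]: (t^2)·(2t + 1) = 2t^3 + t^2.
Reduced: 2t^3 + t^2.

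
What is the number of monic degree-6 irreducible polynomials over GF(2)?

By the necklace-counting formula, N_2(6) = (1/6) Σ_{d|6} μ(6/d)·2^d.
Divisors of 6: 1, 2, 3, 6; μ(6/d) for each: 1, -1, -1, 1.
Σ = 2^1 − 2^2 − 2^3 + 2^6 = 54.
N = 54/6 = 9.

9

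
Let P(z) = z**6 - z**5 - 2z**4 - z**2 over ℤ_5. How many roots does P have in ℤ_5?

2

Evaluate at each of the 5 elements of ℤ_5:
P(0) = 0 → root; P(1) = 2; P(2) = 1; P(3) = 0 → root; P(4) = 4.
Roots: {0, 3}.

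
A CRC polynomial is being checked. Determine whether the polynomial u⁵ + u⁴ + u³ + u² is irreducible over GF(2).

Write m(u) = u⁵ + u⁴ + u³ + u².
Check for roots in GF(2): m(0) = 0 → root; m(1) = 0 → root.
m(0) = 0, so (u) divides m(u); m is reducible.

No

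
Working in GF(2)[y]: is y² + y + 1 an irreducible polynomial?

Write m(y) = y² + y + 1.
Check for roots in GF(2): m(0) = 1; m(1) = 1.
No roots. A degree-2 polynomial over a field with no linear factor is irreducible.

Yes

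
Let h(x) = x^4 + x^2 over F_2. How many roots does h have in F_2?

2

Evaluate at each of the 2 elements of F_2:
h(0) = 0 → root; h(1) = 0 → root.
Roots: {0, 1}.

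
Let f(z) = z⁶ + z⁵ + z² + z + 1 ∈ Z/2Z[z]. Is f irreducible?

Yes

Check for roots in Z/2Z: f(0) = 1; f(1) = 1.
No roots, so no linear factors.
Monic irreducibles of degree 2 over GF(2): z² + z + 1.
None of them divide f (all give nonzero remainder).
Monic irreducibles of degree 3 over GF(2): z³ + z + 1, z³ + z² + 1.
None of them divide f (all give nonzero remainder).
No irreducible factor of degree ≤ 3 exists, so f is irreducible over GF(2).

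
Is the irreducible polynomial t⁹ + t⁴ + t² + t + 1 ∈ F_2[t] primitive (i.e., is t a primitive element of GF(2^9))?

No

Write f(t) = t⁹ + t⁴ + t² + t + 1.
|GF(2^9)^×| = 2^9 − 1 = 511. Prime factorization: 511 = 7·73.
f is primitive ⇔ t has order 511 in GF(2)[t]/(f), i.e. t^(511/q) ≠ 1 for each prime q | 511.
t^(73) mod f = 1
t^(7) mod f = t⁷.
Since t^(73) = 1, the order of t divides 73 < 511; not primitive.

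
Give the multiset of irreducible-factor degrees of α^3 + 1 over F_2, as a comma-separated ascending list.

1, 2

Write g(α) = α^3 + 1.
Roots in F_2: g(0) = 1; g(1) = 0 → root.
Linear factors from roots: (α + 1).
Complete factorization: g(α) = (α + 1)·(α^2 + α + 1).
Factor degrees with multiplicity: 1 + 2 = 3.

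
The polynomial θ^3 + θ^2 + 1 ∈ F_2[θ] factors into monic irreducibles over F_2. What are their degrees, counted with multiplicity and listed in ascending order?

3

Write h(θ) = θ^3 + θ^2 + 1.
Roots in F_2: h(0) = 1; h(1) = 1.
Complete factorization: h(θ) = (θ^3 + θ^2 + 1).
Factor degrees with multiplicity: 3 = 3.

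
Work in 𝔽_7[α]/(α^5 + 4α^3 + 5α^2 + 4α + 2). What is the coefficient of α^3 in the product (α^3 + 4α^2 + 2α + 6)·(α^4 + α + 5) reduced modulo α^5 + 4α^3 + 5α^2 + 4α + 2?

Multiply in 𝔽_7[α]: (α^3 + 4α^2 + 2α + 6)·(α^4 + α + 5) = α^7 + 4α^6 + 2α^5 + 2α^3 + α^2 + 2α + 2.
Reduce using α^5 ≡ 3α^3 + 2α^2 + 3α + 5 (mod α^5 + 4α^3 + 5α^2 + 4α + 2).
Reduced: 2α + 6.

0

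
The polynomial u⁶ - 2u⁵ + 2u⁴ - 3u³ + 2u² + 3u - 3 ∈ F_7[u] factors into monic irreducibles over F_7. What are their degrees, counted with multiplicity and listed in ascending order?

1, 2, 3

Write f(u) = u⁶ - 2u⁵ + 2u⁴ - 3u³ + 2u² + 3u - 3.
Linear factors from roots: (u - 1).
Complete factorization: f(u) = (u - 1)·(u² + 2u - 2)·(u³ - 3u² + 2u + 2).
Factor degrees with multiplicity: 1 + 2 + 3 = 6.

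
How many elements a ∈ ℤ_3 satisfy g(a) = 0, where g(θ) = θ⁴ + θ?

Evaluate at each of the 3 elements of ℤ_3:
g(0) = 0 → root; g(1) = 2; g(2) = 0 → root.
Roots: {0, 2}.

2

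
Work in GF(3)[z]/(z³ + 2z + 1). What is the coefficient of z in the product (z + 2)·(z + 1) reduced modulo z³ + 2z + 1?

Multiply in GF(3)[z]: (z + 2)·(z + 1) = z² + 2.
Reduced: z² + 2.

0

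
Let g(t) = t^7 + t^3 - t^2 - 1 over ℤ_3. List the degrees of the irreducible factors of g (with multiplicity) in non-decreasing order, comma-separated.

1, 3, 3

Roots in ℤ_3: g(0) = 2; g(1) = 0 → root; g(2) = 2.
Linear factors from roots: (t - 1).
Complete factorization: g(t) = (t - 1)·(t^3 - t + 1)·(t^3 + t^2 - t + 1).
Factor degrees with multiplicity: 1 + 3 + 3 = 7.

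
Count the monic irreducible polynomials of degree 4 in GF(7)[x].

588

x^(7^4) − x is the product of all monic irreducibles of degree dividing 4; Möbius inversion gives N = (1/4) Σ μ(4/d)·7^d.
Divisors of 4: 1, 2, 4; μ(4/d) for each: 0, -1, 1.
Σ = − 7^2 + 7^4 = 2352.
N = 2352/4 = 588.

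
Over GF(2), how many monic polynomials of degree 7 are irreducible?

x^(2^7) − x is the product of all monic irreducibles of degree dividing 7; Möbius inversion gives N = (1/7) Σ μ(7/d)·2^d.
Divisors of 7: 1, 7; μ(7/d) for each: -1, 1.
Σ = − 2^1 + 2^7 = 126.
N = 126/7 = 18.

18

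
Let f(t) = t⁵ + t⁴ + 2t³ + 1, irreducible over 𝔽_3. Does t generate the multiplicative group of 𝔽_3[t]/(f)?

Yes

|GF(3^5)^×| = 3^5 − 1 = 242. Prime factorization: 242 = 2·11^2.
f is primitive ⇔ t has order 242 in GF(3)[t]/(f), i.e. t^(242/q) ≠ 1 for each prime q | 242.
t^(121) mod f = 2.
t^(22) mod f = t⁴ + t² + 2t + 2.
None equal 1, so t has full order 242; f is primitive.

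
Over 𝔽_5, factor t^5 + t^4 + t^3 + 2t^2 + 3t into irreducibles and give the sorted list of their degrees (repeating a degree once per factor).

1, 1, 1, 2

Write h(t) = t^5 + t^4 + t^3 + 2t^2 + 3t.
Roots in 𝔽_5: h(0) = 0 → root; h(1) = 3; h(2) = 0 → root; h(3) = 3; h(4) = 3.
Linear factors from roots: (t), (t + 3).
Complete factorization: h(t) = (t)·(t + 3)^2·(t^2 + 2).
Factor degrees with multiplicity: 1 + 1 + 1 + 2 = 5.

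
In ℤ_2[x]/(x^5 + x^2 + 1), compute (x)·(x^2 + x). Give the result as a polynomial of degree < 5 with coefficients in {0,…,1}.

x^3 + x^2

Multiply in ℤ_2[x]: (x)·(x^2 + x) = x^3 + x^2.
Reduced: x^3 + x^2.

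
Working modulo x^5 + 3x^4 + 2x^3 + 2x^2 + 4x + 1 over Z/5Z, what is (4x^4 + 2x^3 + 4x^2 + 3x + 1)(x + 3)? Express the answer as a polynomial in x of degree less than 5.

Multiply in Z/5Z[x]: (4x^4 + 2x^3 + 4x^2 + 3x + 1)·(x + 3) = 4x^5 + 4x^4 + 3.
Reduce using x^5 ≡ 2x^4 + 3x^3 + 3x^2 + x + 4 (mod x^5 + 3x^4 + 2x^3 + 2x^2 + 4x + 1).
Reduced: 2x^4 + 2x^3 + 2x^2 + 4x + 4.

2x^4 + 2x^3 + 2x^2 + 4x + 4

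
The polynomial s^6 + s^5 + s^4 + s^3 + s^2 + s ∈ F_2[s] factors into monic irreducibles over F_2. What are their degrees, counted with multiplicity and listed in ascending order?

Write g(s) = s^6 + s^5 + s^4 + s^3 + s^2 + s.
Roots in F_2: g(0) = 0 → root; g(1) = 0 → root.
Linear factors from roots: (s), (s + 1).
Complete factorization: g(s) = (s)·(s + 1)·(s^2 + s + 1)^2.
Factor degrees with multiplicity: 1 + 1 + 2 + 2 = 6.

1, 1, 2, 2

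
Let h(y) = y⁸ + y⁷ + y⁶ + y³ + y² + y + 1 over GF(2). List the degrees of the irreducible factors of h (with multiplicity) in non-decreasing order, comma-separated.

8

Roots in GF(2): h(0) = 1; h(1) = 1.
Complete factorization: h(y) = (y⁸ + y⁷ + y⁶ + y³ + y² + y + 1).
Factor degrees with multiplicity: 8 = 8.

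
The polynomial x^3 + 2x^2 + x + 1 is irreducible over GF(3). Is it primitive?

Write f(x) = x^3 + 2x^2 + x + 1.
|GF(3^3)^×| = 3^3 − 1 = 26. Prime factorization: 26 = 2·13.
f is primitive ⇔ x has order 26 in GF(3)[x]/(f), i.e. x^(26/q) ≠ 1 for each prime q | 26.
x^(13) mod f = 2.
x^(2) mod f = x^2.
None equal 1, so x has full order 26; f is primitive.

Yes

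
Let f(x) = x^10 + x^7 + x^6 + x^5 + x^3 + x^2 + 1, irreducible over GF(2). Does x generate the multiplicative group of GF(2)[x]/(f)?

|GF(2^10)^×| = 2^10 − 1 = 1023. Prime factorization: 1023 = 3·11·31.
f is primitive ⇔ x has order 1023 in GF(2)[x]/(f), i.e. x^(1023/q) ≠ 1 for each prime q | 1023.
x^(341) mod f = 1
x^(93) mod f = x^9 + x^7 + x^6 + x^5 + x^3 + x.
x^(33) mod f = x^6 + x^5 + x^4 + x.
Since x^(341) = 1, the order of x divides 341 < 1023; not primitive.

No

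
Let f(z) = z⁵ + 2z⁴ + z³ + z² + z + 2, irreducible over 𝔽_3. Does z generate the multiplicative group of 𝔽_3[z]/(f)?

|GF(3^5)^×| = 3^5 − 1 = 242. Prime factorization: 242 = 2·11^2.
f is primitive ⇔ z has order 242 in GF(3)[z]/(f), i.e. z^(242/q) ≠ 1 for each prime q | 242.
z^(121) mod f = 1
z^(22) mod f = z⁴ + 2z² + 2z + 1.
Since z^(121) = 1, the order of z divides 121 < 242; not primitive.

No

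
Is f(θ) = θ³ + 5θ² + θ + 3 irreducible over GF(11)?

No

Check each element of GF(11) for a root: f(0)=3, f(1)=10, f(2)=0, f(3)=1, f(4)=8, f(5)=5, f(6)=9, f(7)=4, f(8)=7, f(9)=2, f(10)=6.
f(2) = 0, so (θ − 2) divides f(θ); f is reducible.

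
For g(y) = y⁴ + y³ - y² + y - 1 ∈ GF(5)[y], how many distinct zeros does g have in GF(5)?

Evaluate at each of the 5 elements of GF(5):
g(0) = 4; g(1) = 1; g(2) = 1; g(3) = 1; g(4) = 2.
No element is a root.

0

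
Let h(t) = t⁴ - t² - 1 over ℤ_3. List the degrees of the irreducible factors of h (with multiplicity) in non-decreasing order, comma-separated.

4

Roots in ℤ_3: h(0) = 2; h(1) = 2; h(2) = 2.
Complete factorization: h(t) = (t⁴ - t² - 1).
Factor degrees with multiplicity: 4 = 4.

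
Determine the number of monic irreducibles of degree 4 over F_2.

By the necklace-counting formula, N_2(4) = (1/4) Σ_{d|4} μ(4/d)·2^d.
Divisors of 4: 1, 2, 4; μ(4/d) for each: 0, -1, 1.
Σ = − 2^2 + 2^4 = 12.
N = 12/4 = 3.

3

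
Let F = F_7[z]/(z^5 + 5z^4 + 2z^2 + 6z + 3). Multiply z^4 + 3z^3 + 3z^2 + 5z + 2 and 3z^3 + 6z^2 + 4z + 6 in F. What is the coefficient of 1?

3

Multiply in F_7[z]: (z^4 + 3z^3 + 3z^2 + 5z + 2)·(3z^3 + 6z^2 + 4z + 6) = 3z^7 + z^6 + 3z^5 + 2z^4 + 3z^3 + z^2 + 3z + 5.
Reduce using z^5 ≡ 2z^4 + 5z^2 + z + 4 (mod z^5 + 5z^4 + 2z^2 + 6z + 3).
Reduced: 2z^4 + 6z^3 + 6z + 3.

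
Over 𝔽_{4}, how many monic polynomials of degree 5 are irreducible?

204

Gauss's count: N_{4}(5) = (1/5) Σ_{d|5} μ(5/d)·4^d.
Divisors of 5: 1, 5; μ(5/d) for each: -1, 1.
Σ = − 4^1 + 4^5 = 1020.
N = 1020/5 = 204.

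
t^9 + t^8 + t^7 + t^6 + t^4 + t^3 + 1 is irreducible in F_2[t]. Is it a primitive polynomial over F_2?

Write f(t) = t^9 + t^8 + t^7 + t^6 + t^4 + t^3 + 1.
|GF(2^9)^×| = 2^9 − 1 = 511. Prime factorization: 511 = 7·73.
f is primitive ⇔ t has order 511 in GF(2)[t]/(f), i.e. t^(511/q) ≠ 1 for each prime q | 511.
t^(73) mod f = t^8 + t^7 + t^6 + t^3 + t + 1.
t^(7) mod f = t^7.
None equal 1, so t has full order 511; f is primitive.

Yes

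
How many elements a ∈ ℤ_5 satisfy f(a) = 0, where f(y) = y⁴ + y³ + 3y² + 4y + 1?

3

Evaluate at each of the 5 elements of ℤ_5:
f(0) = 1; f(1) = 0 → root; f(2) = 0 → root; f(3) = 3; f(4) = 0 → root.
Roots: {1, 2, 4}.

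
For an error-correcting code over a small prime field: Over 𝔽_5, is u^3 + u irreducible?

Write P(u) = u^3 + u.
Check for roots in 𝔽_5: P(0) = 0 → root; P(1) = 2; P(2) = 0 → root; P(3) = 0 → root; P(4) = 3.
P(0) = 0, so (u) divides P(u); P is reducible.

No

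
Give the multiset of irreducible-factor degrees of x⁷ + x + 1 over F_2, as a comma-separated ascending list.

Write f(x) = x⁷ + x + 1.
Roots in F_2: f(0) = 1; f(1) = 1.
Complete factorization: f(x) = (x⁷ + x + 1).
Factor degrees with multiplicity: 7 = 7.

7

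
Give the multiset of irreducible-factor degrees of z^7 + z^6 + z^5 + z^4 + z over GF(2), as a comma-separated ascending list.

Write g(z) = z^7 + z^6 + z^5 + z^4 + z.
Roots in GF(2): g(0) = 0 → root; g(1) = 1.
Linear factors from roots: (z).
Complete factorization: g(z) = (z)·(z^2 + z + 1)·(z^4 + z + 1).
Factor degrees with multiplicity: 1 + 2 + 4 = 7.

1, 2, 4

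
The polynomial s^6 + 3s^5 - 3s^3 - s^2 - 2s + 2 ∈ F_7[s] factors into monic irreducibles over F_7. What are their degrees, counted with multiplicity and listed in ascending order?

Write g(s) = s^6 + 3s^5 - 3s^3 - s^2 - 2s + 2.
Linear factors from roots: (s - 1).
Complete factorization: g(s) = (s - 1)·(s^2 + s - 1)·(s^3 + 3s^2 + 2s + 2).
Factor degrees with multiplicity: 1 + 2 + 3 = 6.

1, 2, 3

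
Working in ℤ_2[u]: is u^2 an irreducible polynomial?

Write h(u) = u^2.
Check for roots in ℤ_2: h(0) = 0 → root; h(1) = 1.
h(0) = 0, so (u) divides h(u); h is reducible.

No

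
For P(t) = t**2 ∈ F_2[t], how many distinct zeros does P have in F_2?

1

Evaluate at each of the 2 elements of F_2:
P(0) = 0 → root; P(1) = 1.
Roots: {0}.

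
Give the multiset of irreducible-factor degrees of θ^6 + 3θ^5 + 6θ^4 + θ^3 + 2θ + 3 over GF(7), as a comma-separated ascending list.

6

Write f(θ) = θ^6 + 3θ^5 + 6θ^4 + θ^3 + 2θ + 3.
Complete factorization: f(θ) = (θ^6 + 3θ^5 + 6θ^4 + θ^3 + 2θ + 3).
Factor degrees with multiplicity: 6 = 6.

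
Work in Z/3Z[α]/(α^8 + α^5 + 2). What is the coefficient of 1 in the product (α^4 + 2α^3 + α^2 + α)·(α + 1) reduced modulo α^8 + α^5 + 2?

Multiply in Z/3Z[α]: (α^4 + 2α^3 + α^2 + α)·(α + 1) = α^5 + 2α^2 + α.
Reduced: α^5 + 2α^2 + α.

0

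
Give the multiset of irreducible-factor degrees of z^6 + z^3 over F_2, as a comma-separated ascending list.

Write h(z) = z^6 + z^3.
Roots in F_2: h(0) = 0 → root; h(1) = 0 → root.
Linear factors from roots: (z), (z + 1).
Complete factorization: h(z) = (z + 1)·(z)^3·(z^2 + z + 1).
Factor degrees with multiplicity: 1 + 1 + 1 + 1 + 2 = 6.

1, 1, 1, 1, 2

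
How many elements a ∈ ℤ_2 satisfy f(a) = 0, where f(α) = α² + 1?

1

Evaluate at each of the 2 elements of ℤ_2:
f(0) = 1; f(1) = 0 → root.
Roots: {1}.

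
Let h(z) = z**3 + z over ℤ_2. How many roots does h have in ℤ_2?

2

Evaluate at each of the 2 elements of ℤ_2:
h(0) = 0 → root; h(1) = 0 → root.
Roots: {0, 1}.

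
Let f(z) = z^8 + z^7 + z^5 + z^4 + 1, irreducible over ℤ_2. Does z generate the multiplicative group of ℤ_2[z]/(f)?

No

|GF(2^8)^×| = 2^8 − 1 = 255. Prime factorization: 255 = 3·5·17.
f is primitive ⇔ z has order 255 in GF(2)[z]/(f), i.e. z^(255/q) ≠ 1 for each prime q | 255.
z^(85) mod f = z^7 + z^6 + z^3 + z^2 + 1.
z^(51) mod f = 1
z^(15) mod f = z^5 + z^4 + z + 1.
Since z^(51) = 1, the order of z divides 51 < 255; not primitive.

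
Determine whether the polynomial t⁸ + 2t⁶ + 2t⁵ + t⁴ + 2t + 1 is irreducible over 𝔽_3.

No

Write P(t) = t⁸ + 2t⁶ + 2t⁵ + t⁴ + 2t + 1.
Check for roots in 𝔽_3: P(0) = 1; P(1) = 0 → root; P(2) = 1.
P(1) = 0, so (t − 1) divides P(t); P is reducible.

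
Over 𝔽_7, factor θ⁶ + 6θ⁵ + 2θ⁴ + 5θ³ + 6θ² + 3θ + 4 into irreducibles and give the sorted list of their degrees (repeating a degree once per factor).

2, 2, 2

Write h(θ) = θ⁶ + 6θ⁵ + 2θ⁴ + 5θ³ + 6θ² + 3θ + 4.
Complete factorization: h(θ) = (θ² + 2θ + 5)·(θ² + 5θ + 2)·(θ² + 6θ + 6).
Factor degrees with multiplicity: 2 + 2 + 2 = 6.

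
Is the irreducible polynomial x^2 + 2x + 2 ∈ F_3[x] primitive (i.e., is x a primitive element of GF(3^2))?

Yes

Write f(x) = x^2 + 2x + 2.
|GF(3^2)^×| = 3^2 − 1 = 8. Prime factorization: 8 = 2^3.
f is primitive ⇔ x has order 8 in GF(3)[x]/(f), i.e. x^(8/q) ≠ 1 for each prime q | 8.
x^(4) mod f = 2.
None equal 1, so x has full order 8; f is primitive.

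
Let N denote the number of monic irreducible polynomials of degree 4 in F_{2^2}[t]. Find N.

60

Gauss's count: N_{4}(4) = (1/4) Σ_{d|4} μ(4/d)·4^d.
Divisors of 4: 1, 2, 4; μ(4/d) for each: 0, -1, 1.
Σ = − 4^2 + 4^4 = 240.
N = 240/4 = 60.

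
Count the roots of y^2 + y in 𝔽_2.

Write P(y) = y^2 + y.
Evaluate at each of the 2 elements of 𝔽_2:
P(0) = 0 → root; P(1) = 0 → root.
Roots: {0, 1}.

2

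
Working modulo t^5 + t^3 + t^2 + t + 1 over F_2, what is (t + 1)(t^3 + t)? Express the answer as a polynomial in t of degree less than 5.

t^4 + t^3 + t^2 + t

Multiply in F_2[t]: (t + 1)·(t^3 + t) = t^4 + t^3 + t^2 + t.
Reduced: t^4 + t^3 + t^2 + t.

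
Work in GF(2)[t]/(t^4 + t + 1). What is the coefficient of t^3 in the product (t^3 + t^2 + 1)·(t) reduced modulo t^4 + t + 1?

Multiply in GF(2)[t]: (t^3 + t^2 + 1)·(t) = t^4 + t^3 + t.
Reduce using t^4 ≡ t + 1 (mod t^4 + t + 1).
Reduced: t^3 + 1.

1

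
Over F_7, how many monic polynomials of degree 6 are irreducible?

19544

x^(7^6) − x is the product of all monic irreducibles of degree dividing 6; Möbius inversion gives N = (1/6) Σ μ(6/d)·7^d.
Divisors of 6: 1, 2, 3, 6; μ(6/d) for each: 1, -1, -1, 1.
Σ = 7^1 − 7^2 − 7^3 + 7^6 = 117264.
N = 117264/6 = 19544.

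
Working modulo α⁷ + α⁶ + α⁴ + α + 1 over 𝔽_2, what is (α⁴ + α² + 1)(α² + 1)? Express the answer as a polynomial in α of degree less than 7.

Multiply in 𝔽_2[α]: (α⁴ + α² + 1)·(α² + 1) = α⁶ + 1.
Reduced: α⁶ + 1.

α^6 + 1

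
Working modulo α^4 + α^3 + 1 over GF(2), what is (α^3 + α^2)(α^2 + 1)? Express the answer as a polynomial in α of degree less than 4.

α^3 + α^2 + α

Multiply in GF(2)[α]: (α^3 + α^2)·(α^2 + 1) = α^5 + α^4 + α^3 + α^2.
Reduce using α^4 ≡ α^3 + 1 (mod α^4 + α^3 + 1).
Reduced: α^3 + α^2 + α.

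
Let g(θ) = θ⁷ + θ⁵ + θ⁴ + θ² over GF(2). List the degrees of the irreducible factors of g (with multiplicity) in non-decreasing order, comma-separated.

Roots in GF(2): g(0) = 0 → root; g(1) = 0 → root.
Linear factors from roots: (θ), (θ + 1).
Complete factorization: g(θ) = (θ)^2·(θ + 1)^3·(θ² + θ + 1).
Factor degrees with multiplicity: 1 + 1 + 1 + 1 + 1 + 2 = 7.

1, 1, 1, 1, 1, 2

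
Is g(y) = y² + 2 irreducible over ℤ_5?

Yes

Check for roots in ℤ_5: g(0) = 2; g(1) = 3; g(2) = 1; g(3) = 1; g(4) = 3.
No roots. A degree-2 polynomial over a field with no linear factor is irreducible.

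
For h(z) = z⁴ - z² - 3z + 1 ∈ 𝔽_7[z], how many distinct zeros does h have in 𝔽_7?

Evaluate at each of the 7 elements of 𝔽_7:
h(0) = 1; h(1) = 5; h(2) = 0 → root; h(3) = 1; h(4) = 5; h(5) = 5; h(6) = 4.
Roots: {2}.

1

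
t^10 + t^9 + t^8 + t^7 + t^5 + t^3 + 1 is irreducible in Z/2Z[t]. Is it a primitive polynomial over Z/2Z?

Write f(t) = t^10 + t^9 + t^8 + t^7 + t^5 + t^3 + 1.
|GF(2^10)^×| = 2^10 − 1 = 1023. Prime factorization: 1023 = 3·11·31.
f is primitive ⇔ t has order 1023 in GF(2)[t]/(f), i.e. t^(1023/q) ≠ 1 for each prime q | 1023.
t^(341) mod f = 1
t^(93) mod f = t^9 + t^7 + t^6 + t^4 + t^2.
t^(33) mod f = t^7 + t^5 + t^2 + t.
Since t^(341) = 1, the order of t divides 341 < 1023; not primitive.

No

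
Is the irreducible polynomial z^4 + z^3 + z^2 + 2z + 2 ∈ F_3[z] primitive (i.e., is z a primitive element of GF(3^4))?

Yes

Write f(z) = z^4 + z^3 + z^2 + 2z + 2.
|GF(3^4)^×| = 3^4 − 1 = 80. Prime factorization: 80 = 2^4·5.
f is primitive ⇔ z has order 80 in GF(3)[z]/(f), i.e. z^(80/q) ≠ 1 for each prime q | 80.
z^(40) mod f = 2.
z^(16) mod f = 2z^3 + 1.
None equal 1, so z has full order 80; f is primitive.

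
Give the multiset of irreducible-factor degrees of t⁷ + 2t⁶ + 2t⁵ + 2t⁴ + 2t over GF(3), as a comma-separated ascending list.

1, 1, 1, 2, 2

Write h(t) = t⁷ + 2t⁶ + 2t⁵ + 2t⁴ + 2t.
Roots in GF(3): h(0) = 0 → root; h(1) = 0 → root; h(2) = 2.
Linear factors from roots: (t), (t + 2).
Complete factorization: h(t) = (t)·(t + 2)^2·(t² + 1)·(t² + t + 2).
Factor degrees with multiplicity: 1 + 1 + 1 + 2 + 2 = 7.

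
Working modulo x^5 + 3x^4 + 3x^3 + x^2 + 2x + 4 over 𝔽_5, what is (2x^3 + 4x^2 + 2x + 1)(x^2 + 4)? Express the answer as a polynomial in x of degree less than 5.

Multiply in 𝔽_5[x]: (2x^3 + 4x^2 + 2x + 1)·(x^2 + 4) = 2x^5 + 4x^4 + 2x^2 + 3x + 4.
Reduce using x^5 ≡ 2x^4 + 2x^3 + 4x^2 + 3x + 1 (mod x^5 + 3x^4 + 3x^3 + x^2 + 2x + 4).
Reduced: 3x^4 + 4x^3 + 4x + 1.

3x^4 + 4x^3 + 4x + 1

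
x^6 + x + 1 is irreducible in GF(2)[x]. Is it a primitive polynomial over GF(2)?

Yes

Write f(x) = x^6 + x + 1.
|GF(2^6)^×| = 2^6 − 1 = 63. Prime factorization: 63 = 3^2·7.
f is primitive ⇔ x has order 63 in GF(2)[x]/(f), i.e. x^(63/q) ≠ 1 for each prime q | 63.
x^(21) mod f = x^5 + x^4 + x^3 + x + 1.
x^(9) mod f = x^4 + x^3.
None equal 1, so x has full order 63; f is primitive.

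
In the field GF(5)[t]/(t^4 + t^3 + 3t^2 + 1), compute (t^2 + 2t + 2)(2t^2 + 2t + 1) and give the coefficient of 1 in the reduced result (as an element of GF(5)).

Multiply in GF(5)[t]: (t^2 + 2t + 2)·(2t^2 + 2t + 1) = 2t^4 + t^3 + 4t^2 + t + 2.
Reduce using t^4 ≡ 4t^3 + 2t^2 + 4 (mod t^4 + t^3 + 3t^2 + 1).
Reduced: 4t^3 + 3t^2 + t.

0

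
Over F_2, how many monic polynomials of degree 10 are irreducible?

99

By the necklace-counting formula, N_2(10) = (1/10) Σ_{d|10} μ(10/d)·2^d.
Divisors of 10: 1, 2, 5, 10; μ(10/d) for each: 1, -1, -1, 1.
Σ = 2^1 − 2^2 − 2^5 + 2^10 = 990.
N = 990/10 = 99.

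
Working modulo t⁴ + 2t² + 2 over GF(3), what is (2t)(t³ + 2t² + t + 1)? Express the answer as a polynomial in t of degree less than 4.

Multiply in GF(3)[t]: (2t)·(t³ + 2t² + t + 1) = 2t⁴ + t³ + 2t² + 2t.
Reduce using t⁴ ≡ t² + 1 (mod t⁴ + 2t² + 2).
Reduced: t³ + t² + 2t + 2.

t^3 + t^2 + 2t + 2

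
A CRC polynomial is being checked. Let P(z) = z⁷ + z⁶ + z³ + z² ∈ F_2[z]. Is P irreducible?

No

Check for roots in F_2: P(0) = 0 → root; P(1) = 0 → root.
P(0) = 0, so (z) divides P(z); P is reducible.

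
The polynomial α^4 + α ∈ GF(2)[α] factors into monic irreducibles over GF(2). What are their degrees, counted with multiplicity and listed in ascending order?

1, 1, 2

Write f(α) = α^4 + α.
Roots in GF(2): f(0) = 0 → root; f(1) = 0 → root.
Linear factors from roots: (α), (α + 1).
Complete factorization: f(α) = (α)·(α + 1)·(α^2 + α + 1).
Factor degrees with multiplicity: 1 + 1 + 2 = 4.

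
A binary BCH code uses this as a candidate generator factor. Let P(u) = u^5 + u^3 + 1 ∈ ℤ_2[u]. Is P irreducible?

Check for roots in ℤ_2: P(0) = 1; P(1) = 1.
No roots, so no linear factors.
Monic irreducibles of degree 2 over GF(2): u^2 + u + 1.
None of them divide P (all give nonzero remainder).
No irreducible factor of degree ≤ 2 exists, so P is irreducible over GF(2).

Yes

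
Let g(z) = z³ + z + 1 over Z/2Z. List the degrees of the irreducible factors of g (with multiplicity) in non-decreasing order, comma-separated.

3

Roots in Z/2Z: g(0) = 1; g(1) = 1.
Complete factorization: g(z) = (z³ + z + 1).
Factor degrees with multiplicity: 3 = 3.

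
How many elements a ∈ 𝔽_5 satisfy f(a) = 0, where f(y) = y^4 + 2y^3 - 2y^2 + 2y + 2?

Evaluate at each of the 5 elements of 𝔽_5:
f(0) = 2; f(1) = 0 → root; f(2) = 0 → root; f(3) = 0 → root; f(4) = 2.
Roots: {1, 2, 3}.

3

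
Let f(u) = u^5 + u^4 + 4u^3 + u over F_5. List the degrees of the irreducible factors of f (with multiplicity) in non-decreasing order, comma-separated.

Roots in F_5: f(0) = 0 → root; f(1) = 2; f(2) = 2; f(3) = 0 → root; f(4) = 0 → root.
Linear factors from roots: (u), (u + 2), (u + 1).
Complete factorization: f(u) = (u)·(u + 1)·(u + 2)·(u^2 + 3u + 3).
Factor degrees with multiplicity: 1 + 1 + 1 + 2 = 5.

1, 1, 1, 2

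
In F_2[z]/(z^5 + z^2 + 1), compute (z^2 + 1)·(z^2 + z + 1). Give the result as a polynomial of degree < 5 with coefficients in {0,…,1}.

z^4 + z^3 + z + 1

Multiply in F_2[z]: (z^2 + 1)·(z^2 + z + 1) = z^4 + z^3 + z + 1.
Reduced: z^4 + z^3 + z + 1.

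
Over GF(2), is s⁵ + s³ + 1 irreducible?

Write m(s) = s⁵ + s³ + 1.
Check for roots in GF(2): m(0) = 1; m(1) = 1.
No roots, so no linear factors.
Monic irreducibles of degree 2 over GF(2): s² + s + 1.
None of them divide m (all give nonzero remainder).
No irreducible factor of degree ≤ 2 exists, so m is irreducible over GF(2).

Yes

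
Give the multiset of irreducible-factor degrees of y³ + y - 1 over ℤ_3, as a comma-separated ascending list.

Write h(y) = y³ + y - 1.
Roots in ℤ_3: h(0) = 2; h(1) = 1; h(2) = 0 → root.
Linear factors from roots: (y + 1).
Complete factorization: h(y) = (y + 1)·(y² - y - 1).
Factor degrees with multiplicity: 1 + 2 = 3.

1, 2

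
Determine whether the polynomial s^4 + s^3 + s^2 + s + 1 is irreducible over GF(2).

Write g(s) = s^4 + s^3 + s^2 + s + 1.
Check for roots in GF(2): g(0) = 1; g(1) = 1.
No roots, so no linear factors.
Monic irreducibles of degree 2 over GF(2): s^2 + s + 1.
None of them divide g (all give nonzero remainder).
No irreducible factor of degree ≤ 2 exists, so g is irreducible over GF(2).

Yes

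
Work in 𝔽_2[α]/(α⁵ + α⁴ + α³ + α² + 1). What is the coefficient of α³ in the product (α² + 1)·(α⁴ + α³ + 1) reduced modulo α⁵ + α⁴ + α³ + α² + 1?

Multiply in 𝔽_2[α]: (α² + 1)·(α⁴ + α³ + 1) = α⁶ + α⁵ + α⁴ + α³ + α² + 1.
Reduce using α⁵ ≡ α⁴ + α³ + α² + 1 (mod α⁵ + α⁴ + α³ + α² + 1).
Reduced: α² + α + 1.

0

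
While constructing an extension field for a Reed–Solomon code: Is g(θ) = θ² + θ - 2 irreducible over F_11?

Check each element of F_11 for a root: g(0)=9, g(1)=0, g(2)=4, g(3)=10, g(4)=7, g(5)=6, g(6)=7, g(7)=10, g(8)=4, g(9)=0, g(10)=9.
g(1) = 0, so (θ − 1) divides g(θ); g is reducible.

No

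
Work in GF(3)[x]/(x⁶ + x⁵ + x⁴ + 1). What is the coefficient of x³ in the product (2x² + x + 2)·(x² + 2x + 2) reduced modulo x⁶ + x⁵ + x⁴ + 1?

2

Multiply in GF(3)[x]: (2x² + x + 2)·(x² + 2x + 2) = 2x⁴ + 2x³ + 2x² + 1.
Reduced: 2x⁴ + 2x³ + 2x² + 1.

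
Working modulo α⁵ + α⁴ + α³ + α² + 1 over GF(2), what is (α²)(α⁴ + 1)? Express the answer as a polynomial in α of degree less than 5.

Multiply in GF(2)[α]: (α²)·(α⁴ + 1) = α⁶ + α².
Reduce using α⁵ ≡ α⁴ + α³ + α² + 1 (mod α⁵ + α⁴ + α³ + α² + 1).
Reduced: α + 1.

α + 1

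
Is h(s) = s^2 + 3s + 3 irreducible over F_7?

No

Check for roots in F_7: h(0) = 3; h(1) = 0 → root; h(2) = 6; h(3) = 0 → root; h(4) = 3; h(5) = 1; h(6) = 1.
h(1) = 0, so (s − 1) divides h(s); h is reducible.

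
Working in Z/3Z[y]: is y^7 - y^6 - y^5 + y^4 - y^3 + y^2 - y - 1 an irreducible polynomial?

Write h(y) = y^7 - y^6 - y^5 + y^4 - y^3 + y^2 - y - 1.
Check for roots in Z/3Z: h(0) = 2; h(1) = 1; h(2) = 2.
No roots, so no linear factors.
Monic irreducibles of degree 2 over GF(3): y^2 + 1, y^2 + y - 1, y^2 - y - 1.
None of them divide h (all give nonzero remainder).
Degree-3 irreducible divisors: test the 8 monic irreducibles of degree 3 over GF(3).
None of them divide h (all give nonzero remainder).
No irreducible factor of degree ≤ 3 exists, so h is irreducible over GF(3).

Yes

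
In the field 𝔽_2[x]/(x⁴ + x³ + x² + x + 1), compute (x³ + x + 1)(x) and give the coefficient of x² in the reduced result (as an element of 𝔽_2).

Multiply in 𝔽_2[x]: (x³ + x + 1)·(x) = x⁴ + x² + x.
Reduce using x⁴ ≡ x³ + x² + x + 1 (mod x⁴ + x³ + x² + x + 1).
Reduced: x³ + 1.

0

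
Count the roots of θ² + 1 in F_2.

1

Write P(θ) = θ² + 1.
Evaluate at each of the 2 elements of F_2:
P(0) = 1; P(1) = 0 → root.
Roots: {1}.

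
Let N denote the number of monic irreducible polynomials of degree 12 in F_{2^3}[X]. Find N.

By the necklace-counting formula, N_8(12) = (1/12) Σ_{d|12} μ(12/d)·8^d.
Divisors of 12: 1, 2, 3, 4, 6, 12; μ(12/d) for each: 0, 1, 0, -1, -1, 1.
Σ = 8^2 − 8^4 − 8^6 + 8^12 = 68719210560.
N = 68719210560/12 = 5726600880.

5726600880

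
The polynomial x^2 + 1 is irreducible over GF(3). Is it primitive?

Write f(x) = x^2 + 1.
|GF(3^2)^×| = 3^2 − 1 = 8. Prime factorization: 8 = 2^3.
f is primitive ⇔ x has order 8 in GF(3)[x]/(f), i.e. x^(8/q) ≠ 1 for each prime q | 8.
x^(4) mod f = 1
Since x^(4) = 1, the order of x divides 4 < 8; not primitive.

No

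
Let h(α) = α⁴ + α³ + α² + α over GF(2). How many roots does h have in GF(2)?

2

Evaluate at each of the 2 elements of GF(2):
h(0) = 0 → root; h(1) = 0 → root.
Roots: {0, 1}.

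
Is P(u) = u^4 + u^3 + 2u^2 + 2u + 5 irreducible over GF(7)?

Check for roots in GF(7): P(0) = 5; P(1) = 4; P(2) = 6; P(3) = 4; P(4) = 1; P(5) = 3; P(6) = 5.
No roots, so no linear factors.
Degree-2 irreducible divisors: test the 21 monic irreducibles of degree 2 over GF(7).
None of them divide P (all give nonzero remainder).
No irreducible factor of degree ≤ 2 exists, so P is irreducible over GF(7).

Yes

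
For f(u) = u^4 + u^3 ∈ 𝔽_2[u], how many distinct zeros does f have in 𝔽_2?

2

Evaluate at each of the 2 elements of 𝔽_2:
f(0) = 0 → root; f(1) = 0 → root.
Roots: {0, 1}.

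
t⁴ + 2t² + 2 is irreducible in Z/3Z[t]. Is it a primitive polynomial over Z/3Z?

No

Write f(t) = t⁴ + 2t² + 2.
|GF(3^4)^×| = 3^4 − 1 = 80. Prime factorization: 80 = 2^4·5.
f is primitive ⇔ t has order 80 in GF(3)[t]/(f), i.e. t^(80/q) ≠ 1 for each prime q | 80.
t^(40) mod f = 2.
t^(16) mod f = 1
Since t^(16) = 1, the order of t divides 16 < 80; not primitive.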